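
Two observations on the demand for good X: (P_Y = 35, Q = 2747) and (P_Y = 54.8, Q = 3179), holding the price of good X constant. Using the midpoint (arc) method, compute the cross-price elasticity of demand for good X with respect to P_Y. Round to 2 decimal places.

ΔQ_X = 3179 − 2747 = 432; ΔP_Y = 54.8 − 35 = 19.8.
Midpoints: Q̄_X = 2963.0, P̄_Y = 44.90.
ε = (ΔQ_X/Q̄_X)/(ΔP_Y/P̄_Y) = (432/2963.0)/(19.8/44.90) ≈ 0.33.
ε > 0: good X and good Y are substitutes.

0.33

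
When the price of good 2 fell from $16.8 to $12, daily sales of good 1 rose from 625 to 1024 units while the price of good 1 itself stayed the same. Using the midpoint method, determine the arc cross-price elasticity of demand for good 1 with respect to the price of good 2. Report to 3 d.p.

-1.452

ΔQ_1 = 1024 − 625 = 399; ΔP_2 = 12 − 16.8 = -4.8.
Midpoints: Q̄_1 = 824.5, P̄_2 = 14.40.
ε = (ΔQ_1/Q̄_1)/(ΔP_2/P̄_2) = (399/824.5)/(-4.8/14.40) ≈ -1.452.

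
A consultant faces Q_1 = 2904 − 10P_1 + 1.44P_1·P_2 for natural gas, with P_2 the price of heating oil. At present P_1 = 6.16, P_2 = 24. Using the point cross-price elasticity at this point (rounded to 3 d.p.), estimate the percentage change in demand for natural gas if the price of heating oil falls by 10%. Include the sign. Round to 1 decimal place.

At P_1 = 6.16, P_2 = 24: Q_1 = 3055.290.
∂Q_1/∂P_2 = 1.44P_1 = 8.8704.
ε = (∂Q_1/∂P_2)(P_2/Q_1) = 8.8704 × 24/3055.290 ≈ 0.070.
%ΔQ_1 ≈ ε × %ΔP_2 = 0.070 × (-10%) = -0.7%.

-0.7%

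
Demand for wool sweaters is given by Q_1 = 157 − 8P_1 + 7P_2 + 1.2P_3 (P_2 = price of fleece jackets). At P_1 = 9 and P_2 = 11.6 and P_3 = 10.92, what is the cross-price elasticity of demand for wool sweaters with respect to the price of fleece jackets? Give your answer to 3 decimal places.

0.453

At P_1 = 9 and P_2 = 11.6 and P_3 = 10.92: Q_1 = 179.304.
∂Q_1/∂P_2 = 7.
ε = (∂Q_1/∂P_2)(P_2/Q_1) = 7 × (11.6/179.304) ≈ 0.453.
Since ε > 0, wool sweaters and fleece jackets are substitutes.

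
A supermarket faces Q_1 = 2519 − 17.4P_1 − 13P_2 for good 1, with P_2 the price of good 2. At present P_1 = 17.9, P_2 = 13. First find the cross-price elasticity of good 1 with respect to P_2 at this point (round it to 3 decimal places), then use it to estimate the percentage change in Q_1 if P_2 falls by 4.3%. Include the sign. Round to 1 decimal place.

At P_1 = 17.9, P_2 = 13: Q_1 = 2038.54.
∂Q_1/∂P_2 = -13.
ε = (∂Q_1/∂P_2)(P_2/Q_1) = -13.0000 × 13/2038.54 ≈ -0.083.
%ΔQ_1 ≈ ε × %ΔP_2 = -0.083 × (-4.3%) = 0.4%.

0.4%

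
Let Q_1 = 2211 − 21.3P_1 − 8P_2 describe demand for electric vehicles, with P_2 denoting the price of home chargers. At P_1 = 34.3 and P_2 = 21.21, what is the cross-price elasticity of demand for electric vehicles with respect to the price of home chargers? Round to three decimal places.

At P_1 = 34.3 and P_2 = 21.21: Q_1 = 1310.73.
∂Q_1/∂P_2 = -8.
ε = (∂Q_1/∂P_2)(P_2/Q_1) = -8 × (21.21/1310.73) ≈ -0.129.
Since ε < 0, electric vehicles and home chargers are complements.

-0.129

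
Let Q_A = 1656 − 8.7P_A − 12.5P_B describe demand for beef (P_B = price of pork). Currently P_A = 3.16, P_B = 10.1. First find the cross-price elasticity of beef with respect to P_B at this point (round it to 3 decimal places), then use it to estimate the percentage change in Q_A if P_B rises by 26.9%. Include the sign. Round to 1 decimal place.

At P_A = 3.16, P_B = 10.1: Q_A = 1502.258.
∂Q_A/∂P_B = -12.5.
ε = (∂Q_A/∂P_B)(P_B/Q_A) = -12.5000 × 10.1/1502.258 ≈ -0.084.
%ΔQ_A ≈ ε × %ΔP_B = -0.084 × (26.9%) = -2.3%.

-2.3%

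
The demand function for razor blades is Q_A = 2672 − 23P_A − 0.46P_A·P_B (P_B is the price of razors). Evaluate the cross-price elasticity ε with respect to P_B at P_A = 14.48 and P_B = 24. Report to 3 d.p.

At P_A = 14.48 and P_B = 24: Q_A = 2179.101.
∂Q_A/∂P_B = -0.46P_A = -0.46(14.48) = -6.6608.
ε = (∂Q_A/∂P_B)(P_B/Q_A) = -6.6608 × (24/2179.101) ≈ -0.073.
ε < 0: complements.

-0.073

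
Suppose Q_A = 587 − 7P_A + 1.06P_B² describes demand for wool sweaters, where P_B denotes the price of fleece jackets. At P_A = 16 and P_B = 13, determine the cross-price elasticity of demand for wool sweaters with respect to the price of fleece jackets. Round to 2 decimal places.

0.55

At P_A = 16 and P_B = 13: Q_A = 654.14.
∂Q_A/∂P_B = 2.12P_B = 2.12(13) = 27.5600.
ε = (∂Q_A/∂P_B)(P_B/Q_A) = 27.5600 × (13/654.14) ≈ 0.55.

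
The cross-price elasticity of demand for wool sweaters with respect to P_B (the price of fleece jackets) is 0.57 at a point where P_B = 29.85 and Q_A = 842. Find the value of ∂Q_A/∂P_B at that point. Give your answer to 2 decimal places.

ε = (∂Q_A/∂P_B)·(P_B/Q_A) ⇒ ∂Q_A/∂P_B = ε·Q_A/P_B = 0.57 × 842/29.85 ≈ 16.08.

16.08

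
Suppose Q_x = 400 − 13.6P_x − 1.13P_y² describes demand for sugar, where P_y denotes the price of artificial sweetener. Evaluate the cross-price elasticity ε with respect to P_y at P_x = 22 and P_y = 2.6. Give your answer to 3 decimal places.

At P_x = 22 and P_y = 2.6: Q_x = 93.161.
∂Q_x/∂P_y = -2.26P_y = -2.26(2.6) = -5.8760.
ε = (∂Q_x/∂P_y)(P_y/Q_x) = -5.8760 × (2.6/93.161) ≈ -0.164.

-0.164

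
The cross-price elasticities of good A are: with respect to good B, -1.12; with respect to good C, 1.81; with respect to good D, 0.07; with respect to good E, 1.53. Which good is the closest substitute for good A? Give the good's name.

Substitutes have ε > 0. Among the positive values, 1.81 (good C) is largest.

good C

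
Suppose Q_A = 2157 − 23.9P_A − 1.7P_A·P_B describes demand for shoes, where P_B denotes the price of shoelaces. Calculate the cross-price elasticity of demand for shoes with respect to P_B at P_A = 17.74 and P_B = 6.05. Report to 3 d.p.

At P_A = 17.74 and P_B = 6.05: Q_A = 1550.558.
∂Q_A/∂P_B = -1.7P_A = -1.7(17.74) = -30.1580.
ε = (∂Q_A/∂P_B)(P_B/Q_A) = -30.1580 × (6.05/1550.558) ≈ -0.118.
ε < 0: complements.

-0.118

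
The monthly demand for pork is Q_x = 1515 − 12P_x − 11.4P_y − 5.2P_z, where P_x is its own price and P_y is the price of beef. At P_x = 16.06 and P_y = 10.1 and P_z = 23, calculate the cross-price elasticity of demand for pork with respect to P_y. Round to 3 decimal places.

At P_x = 16.06 and P_y = 10.1 and P_z = 23: Q_x = 1087.54.
∂Q_x/∂P_y = -11.4.
ε = (∂Q_x/∂P_y)(P_y/Q_x) = -11.4 × (10.1/1087.54) ≈ -0.106.
Since ε < 0, pork and beef are complements.

-0.106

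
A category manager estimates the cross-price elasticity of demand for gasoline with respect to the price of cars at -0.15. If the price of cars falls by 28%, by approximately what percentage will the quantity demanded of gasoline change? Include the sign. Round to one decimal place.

4.2%

%ΔQ ≈ ε × %ΔP of cars = -0.15 × (-28%) = 4.2%.
Demand for gasoline rises by about 4.2%.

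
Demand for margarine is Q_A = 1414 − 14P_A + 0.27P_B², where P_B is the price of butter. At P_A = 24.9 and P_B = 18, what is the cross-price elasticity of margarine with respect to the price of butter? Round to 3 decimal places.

At P_A = 24.9 and P_B = 18: Q_A = 1152.88.
∂Q_A/∂P_B = 0.54P_B = 0.54(18) = 9.7200.
ε = (∂Q_A/∂P_B)(P_B/Q_A) = 9.7200 × (18/1152.88) ≈ 0.152.

0.152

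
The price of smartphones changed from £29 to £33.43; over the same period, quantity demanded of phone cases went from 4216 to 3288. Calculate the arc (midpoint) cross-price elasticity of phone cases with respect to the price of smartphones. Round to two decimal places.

-1.74

ΔQ_A = 3288 − 4216 = -928; ΔP_B = 33.43 − 29 = 4.43.
Midpoints: Q̄_A = 3752.0, P̄_B = 31.21.
ε = (ΔQ_A/Q̄_A)/(ΔP_B/P̄_B) = (-928/3752.0)/(4.43/31.21) ≈ -1.74.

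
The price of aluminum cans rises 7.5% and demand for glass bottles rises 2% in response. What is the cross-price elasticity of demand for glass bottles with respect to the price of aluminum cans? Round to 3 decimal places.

0.267

ε = (%ΔQ of glass bottles) / (%ΔP of aluminum cans) = (2%) / (7.5%) ≈ 0.267.
Positive cross-price elasticity: substitutes.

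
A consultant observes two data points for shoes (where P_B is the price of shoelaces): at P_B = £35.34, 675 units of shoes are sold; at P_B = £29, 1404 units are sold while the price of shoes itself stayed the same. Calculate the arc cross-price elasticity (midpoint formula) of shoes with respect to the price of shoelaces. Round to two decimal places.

ΔQ_A = 1404 − 675 = 729; ΔP_B = 29 − 35.34 = -6.34.
Midpoints: Q̄_A = 1039.5, P̄_B = 32.17.
ε = (ΔQ_A/Q̄_A)/(ΔP_B/P̄_B) = (729/1039.5)/(-6.34/32.17) ≈ -3.56.
ε < 0: shoes and shoelaces are complements.

-3.56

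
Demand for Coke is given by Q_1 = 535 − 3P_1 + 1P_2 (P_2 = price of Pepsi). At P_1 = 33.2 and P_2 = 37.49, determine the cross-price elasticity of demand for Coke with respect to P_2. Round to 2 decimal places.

0.08

At P_1 = 33.2 and P_2 = 37.49: Q_1 = 472.89.
∂Q_1/∂P_2 = 1.
ε = (∂Q_1/∂P_2)(P_2/Q_1) = 1 × (37.49/472.89) ≈ 0.08.
Since ε > 0, Coke and Pepsi are substitutes.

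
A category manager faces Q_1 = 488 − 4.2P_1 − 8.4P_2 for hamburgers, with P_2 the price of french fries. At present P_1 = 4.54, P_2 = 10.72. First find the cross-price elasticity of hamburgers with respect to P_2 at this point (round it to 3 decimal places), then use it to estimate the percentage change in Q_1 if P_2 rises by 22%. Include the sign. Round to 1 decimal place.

-5.2%

At P_1 = 4.54, P_2 = 10.72: Q_1 = 378.884.
∂Q_1/∂P_2 = -8.4.
ε = (∂Q_1/∂P_2)(P_2/Q_1) = -8.4000 × 10.72/378.884 ≈ -0.238.
%ΔQ_1 ≈ ε × %ΔP_2 = -0.238 × (22%) = -5.2%.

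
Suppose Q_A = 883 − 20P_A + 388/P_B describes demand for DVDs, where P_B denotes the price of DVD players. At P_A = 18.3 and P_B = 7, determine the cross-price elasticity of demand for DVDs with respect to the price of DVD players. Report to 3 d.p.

-0.097

At P_A = 18.3 and P_B = 7: Q_A = 572.429.
∂Q_A/∂P_B = −388/P_B² = -7.9184.
ε = (∂Q_A/∂P_B)(P_B/Q_A) = -7.9184 × (7/572.429) ≈ -0.097.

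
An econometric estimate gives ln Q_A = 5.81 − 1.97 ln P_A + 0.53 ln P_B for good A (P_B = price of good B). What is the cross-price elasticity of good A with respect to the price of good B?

In a log-linear (constant-elasticity) demand function, the coefficient on ln P_B is the cross-price elasticity.
ε = 0.53. Positive, so good A and good B are substitutes.

0.53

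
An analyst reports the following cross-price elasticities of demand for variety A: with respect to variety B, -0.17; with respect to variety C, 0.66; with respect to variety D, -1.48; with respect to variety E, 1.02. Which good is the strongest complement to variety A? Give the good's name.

Complements have ε < 0. The most negative value is -1.48 (variety D).

variety D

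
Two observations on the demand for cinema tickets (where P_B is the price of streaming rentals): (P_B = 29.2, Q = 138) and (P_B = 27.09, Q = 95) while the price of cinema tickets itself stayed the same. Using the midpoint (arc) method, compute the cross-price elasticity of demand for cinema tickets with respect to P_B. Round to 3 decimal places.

ΔQ_A = 95 − 138 = -43; ΔP_B = 27.09 − 29.2 = -2.11.
Midpoints: Q̄_A = 116.5, P̄_B = 28.14.
ε = (ΔQ_A/Q̄_A)/(ΔP_B/P̄_B) = (-43/116.5)/(-2.11/28.14) ≈ 4.923.
ε > 0: cinema tickets and streaming rentals are substitutes.

4.923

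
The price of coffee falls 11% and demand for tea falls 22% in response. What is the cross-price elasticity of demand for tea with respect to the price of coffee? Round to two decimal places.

2.00

ε = (%ΔQ of tea) / (%ΔP of coffee) = (-22%) / (-11%) ≈ 2.00.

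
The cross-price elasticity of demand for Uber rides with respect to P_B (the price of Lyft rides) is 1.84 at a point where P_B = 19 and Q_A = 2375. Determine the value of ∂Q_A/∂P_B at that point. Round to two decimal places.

230.00

ε = (∂Q_A/∂P_B)·(P_B/Q_A) ⇒ ∂Q_A/∂P_B = ε·Q_A/P_B = 1.84 × 2375/19 ≈ 230.00.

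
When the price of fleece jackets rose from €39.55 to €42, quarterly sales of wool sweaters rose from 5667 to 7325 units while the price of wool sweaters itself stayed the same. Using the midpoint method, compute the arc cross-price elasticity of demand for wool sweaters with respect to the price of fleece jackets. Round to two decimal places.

ΔQ_A = 7325 − 5667 = 1658; ΔP_B = 42 − 39.55 = 2.45.
Midpoints: Q̄_A = 6496.0, P̄_B = 40.77.
ε = (ΔQ_A/Q̄_A)/(ΔP_B/P̄_B) = (1658/6496.0)/(2.45/40.77) ≈ 4.25.
ε > 0: wool sweaters and fleece jackets are substitutes.

4.25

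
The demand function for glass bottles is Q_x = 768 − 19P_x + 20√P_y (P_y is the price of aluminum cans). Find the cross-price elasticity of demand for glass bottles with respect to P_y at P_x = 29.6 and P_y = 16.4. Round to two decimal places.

0.14

At P_x = 29.6 and P_y = 16.4: Q_x = 286.594.
∂Q_x/∂P_y = 20/(2√P_y) = 20/(2√16.4) = 2.4693.
ε = (∂Q_x/∂P_y)(P_y/Q_x) = 2.4693 × (16.4/286.594) ≈ 0.14.
ε > 0: substitutes.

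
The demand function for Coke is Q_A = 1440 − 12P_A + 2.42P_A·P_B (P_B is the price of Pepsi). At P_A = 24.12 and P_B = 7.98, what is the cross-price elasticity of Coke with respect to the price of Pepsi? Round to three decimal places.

0.288

At P_A = 24.12 and P_B = 7.98: Q_A = 1616.356.
∂Q_A/∂P_B = 2.42P_A = 2.42(24.12) = 58.3704.
ε = (∂Q_A/∂P_B)(P_B/Q_A) = 58.3704 × (7.98/1616.356) ≈ 0.288.
ε > 0: substitutes.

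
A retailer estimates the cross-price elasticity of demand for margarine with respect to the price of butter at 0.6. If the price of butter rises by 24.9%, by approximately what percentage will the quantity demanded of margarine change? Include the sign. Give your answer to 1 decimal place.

%ΔQ ≈ ε × %ΔP of butter = 0.6 × (24.9%) = 14.9%.

14.9%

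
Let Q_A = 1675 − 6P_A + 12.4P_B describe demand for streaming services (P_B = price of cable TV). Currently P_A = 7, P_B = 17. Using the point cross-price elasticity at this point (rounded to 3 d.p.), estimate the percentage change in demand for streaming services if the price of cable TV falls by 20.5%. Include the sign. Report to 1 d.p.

At P_A = 7, P_B = 17: Q_A = 1843.8.
∂Q_A/∂P_B = 12.4.
ε = (∂Q_A/∂P_B)(P_B/Q_A) = 12.4000 × 17/1843.8 ≈ 0.114.
%ΔQ_A ≈ ε × %ΔP_B = 0.114 × (-20.5%) = -2.3%.

-2.3%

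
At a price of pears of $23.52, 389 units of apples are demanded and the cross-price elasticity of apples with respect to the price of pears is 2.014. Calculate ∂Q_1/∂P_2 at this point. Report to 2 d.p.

33.31

ε = (∂Q_1/∂P_2)·(P_2/Q_1) ⇒ ∂Q_1/∂P_2 = ε·Q_1/P_2 = 2.014 × 389/23.52 ≈ 33.31.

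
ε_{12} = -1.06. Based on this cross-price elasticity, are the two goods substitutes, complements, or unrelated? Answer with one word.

complements

ε = -1.06 < 0, so a higher price of good 2 lowers demand for good 1: complements.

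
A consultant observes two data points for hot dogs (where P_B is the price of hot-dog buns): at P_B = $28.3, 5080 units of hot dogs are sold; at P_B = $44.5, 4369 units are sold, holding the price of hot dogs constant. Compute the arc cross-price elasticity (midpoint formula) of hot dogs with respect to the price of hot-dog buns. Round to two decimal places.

ΔQ_A = 4369 − 5080 = -711; ΔP_B = 44.5 − 28.3 = 16.2.
Midpoints: Q̄_A = 4724.5, P̄_B = 36.40.
ε = (ΔQ_A/Q̄_A)/(ΔP_B/P̄_B) = (-711/4724.5)/(16.2/36.40) ≈ -0.34.

-0.34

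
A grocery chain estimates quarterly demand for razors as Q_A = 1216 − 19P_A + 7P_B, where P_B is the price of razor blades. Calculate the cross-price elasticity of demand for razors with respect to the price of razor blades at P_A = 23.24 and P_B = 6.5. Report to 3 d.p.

At P_A = 23.24 and P_B = 6.5: Q_A = 819.94.
∂Q_A/∂P_B = 7.
ε = (∂Q_A/∂P_B)(P_B/Q_A) = 7 × (6.5/819.94) ≈ 0.055.

0.055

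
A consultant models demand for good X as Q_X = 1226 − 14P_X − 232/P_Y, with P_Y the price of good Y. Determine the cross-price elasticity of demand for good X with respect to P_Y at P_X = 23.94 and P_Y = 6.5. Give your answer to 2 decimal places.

0.04

At P_X = 23.94 and P_Y = 6.5: Q_X = 855.148.
∂Q_X/∂P_Y = 232/P_Y² = 5.4911.
ε = (∂Q_X/∂P_Y)(P_Y/Q_X) = 5.4911 × (6.5/855.148) ≈ 0.04.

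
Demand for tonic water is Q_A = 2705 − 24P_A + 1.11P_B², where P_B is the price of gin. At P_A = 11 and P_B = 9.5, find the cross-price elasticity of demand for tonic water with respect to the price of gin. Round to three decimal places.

0.079

At P_A = 11 and P_B = 9.5: Q_A = 2541.177.
∂Q_A/∂P_B = 2.22P_B = 2.22(9.5) = 21.0900.
ε = (∂Q_A/∂P_B)(P_B/Q_A) = 21.0900 × (9.5/2541.177) ≈ 0.079.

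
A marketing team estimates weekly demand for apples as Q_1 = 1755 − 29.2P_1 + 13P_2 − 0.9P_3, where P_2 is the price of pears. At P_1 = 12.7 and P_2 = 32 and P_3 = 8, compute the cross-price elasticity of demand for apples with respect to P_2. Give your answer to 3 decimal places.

At P_1 = 12.7 and P_2 = 32 and P_3 = 8: Q_1 = 1792.96.
∂Q_1/∂P_2 = 13.
ε = (∂Q_1/∂P_2)(P_2/Q_1) = 13 × (32/1792.96) ≈ 0.232.

0.232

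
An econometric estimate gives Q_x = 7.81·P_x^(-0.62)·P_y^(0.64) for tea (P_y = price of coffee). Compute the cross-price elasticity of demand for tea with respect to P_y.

0.64

In a log-linear (constant-elasticity) demand function, the coefficient on the exponent of P_y is the cross-price elasticity.
ε = 0.64. Positive, so tea and coffee are substitutes.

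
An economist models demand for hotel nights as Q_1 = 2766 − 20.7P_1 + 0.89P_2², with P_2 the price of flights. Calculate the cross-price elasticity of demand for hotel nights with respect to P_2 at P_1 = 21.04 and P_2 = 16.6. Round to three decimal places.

At P_1 = 21.04 and P_2 = 16.6: Q_1 = 2575.720.
∂Q_1/∂P_2 = 1.78P_2 = 1.78(16.6) = 29.5480.
ε = (∂Q_1/∂P_2)(P_2/Q_1) = 29.5480 × (16.6/2575.720) ≈ 0.190.

0.190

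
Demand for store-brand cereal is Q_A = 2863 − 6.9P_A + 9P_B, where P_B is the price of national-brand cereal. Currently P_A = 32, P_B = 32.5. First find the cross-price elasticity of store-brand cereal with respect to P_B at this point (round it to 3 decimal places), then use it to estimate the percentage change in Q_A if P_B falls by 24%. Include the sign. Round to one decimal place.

-2.4%

At P_A = 32, P_B = 32.5: Q_A = 2934.7.
∂Q_A/∂P_B = 9.
ε = (∂Q_A/∂P_B)(P_B/Q_A) = 9.0000 × 32.5/2934.7 ≈ 0.100.
%ΔQ_A ≈ ε × %ΔP_B = 0.100 × (-24%) = -2.4%.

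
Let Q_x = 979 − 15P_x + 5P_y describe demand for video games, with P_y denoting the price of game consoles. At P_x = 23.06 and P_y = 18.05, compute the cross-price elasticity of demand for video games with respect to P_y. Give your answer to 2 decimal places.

At P_x = 23.06 and P_y = 18.05: Q_x = 723.35.
∂Q_x/∂P_y = 5.
ε = (∂Q_x/∂P_y)(P_y/Q_x) = 5 × (18.05/723.35) ≈ 0.12.

0.12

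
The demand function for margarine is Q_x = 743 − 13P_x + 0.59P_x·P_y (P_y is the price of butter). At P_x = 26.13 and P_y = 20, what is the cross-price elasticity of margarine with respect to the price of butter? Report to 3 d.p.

At P_x = 26.13 and P_y = 20: Q_x = 711.644.
∂Q_x/∂P_y = 0.59P_x = 0.59(26.13) = 15.4167.
ε = (∂Q_x/∂P_y)(P_y/Q_x) = 15.4167 × (20/711.644) ≈ 0.433.

0.433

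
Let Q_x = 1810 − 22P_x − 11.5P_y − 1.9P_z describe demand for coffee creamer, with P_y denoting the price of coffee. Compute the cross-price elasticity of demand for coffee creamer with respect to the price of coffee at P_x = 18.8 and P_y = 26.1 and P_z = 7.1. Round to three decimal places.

At P_x = 18.8 and P_y = 26.1 and P_z = 7.1: Q_x = 1082.76.
∂Q_x/∂P_y = -11.5.
ε = (∂Q_x/∂P_y)(P_y/Q_x) = -11.5 × (26.1/1082.76) ≈ -0.277.
Since ε < 0, coffee creamer and coffee are complements.

-0.277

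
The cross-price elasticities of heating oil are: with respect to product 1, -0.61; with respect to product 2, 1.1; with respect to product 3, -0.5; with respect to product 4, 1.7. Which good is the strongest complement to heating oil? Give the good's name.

product 1

Complements have ε < 0. The most negative value is -0.61 (product 1).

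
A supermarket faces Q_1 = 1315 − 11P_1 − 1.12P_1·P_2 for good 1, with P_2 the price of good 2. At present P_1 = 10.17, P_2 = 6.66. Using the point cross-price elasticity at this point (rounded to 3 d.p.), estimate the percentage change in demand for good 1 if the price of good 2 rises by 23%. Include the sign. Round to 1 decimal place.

-1.5%

At P_1 = 10.17, P_2 = 6.66: Q_1 = 1127.270.
∂Q_1/∂P_2 = -1.12P_1 = -11.3904.
ε = (∂Q_1/∂P_2)(P_2/Q_1) = -11.3904 × 6.66/1127.270 ≈ -0.067.
%ΔQ_1 ≈ ε × %ΔP_2 = -0.067 × (23%) = -1.5%.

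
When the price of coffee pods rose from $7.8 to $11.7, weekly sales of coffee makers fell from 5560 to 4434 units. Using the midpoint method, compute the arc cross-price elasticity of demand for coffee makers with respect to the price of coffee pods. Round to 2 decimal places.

ΔQ_A = 4434 − 5560 = -1126; ΔP_B = 11.7 − 7.8 = 3.9.
Midpoints: Q̄_A = 4997.0, P̄_B = 9.75.
ε = (ΔQ_A/Q̄_A)/(ΔP_B/P̄_B) = (-1126/4997.0)/(3.9/9.75) ≈ -0.56.

-0.56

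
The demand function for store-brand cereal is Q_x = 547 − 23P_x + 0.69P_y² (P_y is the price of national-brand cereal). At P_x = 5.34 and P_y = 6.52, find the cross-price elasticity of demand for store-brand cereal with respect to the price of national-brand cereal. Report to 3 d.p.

0.129

At P_x = 5.34 and P_y = 6.52: Q_x = 453.512.
∂Q_x/∂P_y = 1.38P_y = 1.38(6.52) = 8.9976.
ε = (∂Q_x/∂P_y)(P_y/Q_x) = 8.9976 × (6.52/453.512) ≈ 0.129.
ε > 0: substitutes.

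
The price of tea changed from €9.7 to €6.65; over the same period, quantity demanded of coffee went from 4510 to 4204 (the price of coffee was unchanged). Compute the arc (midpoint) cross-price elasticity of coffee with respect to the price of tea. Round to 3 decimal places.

ΔQ_A = 4204 − 4510 = -306; ΔP_B = 6.65 − 9.7 = -3.05.
Midpoints: Q̄_A = 4357.0, P̄_B = 8.18.
ε = (ΔQ_A/Q̄_A)/(ΔP_B/P̄_B) = (-306/4357.0)/(-3.05/8.18) ≈ 0.188.
ε > 0: coffee and tea are substitutes.

0.188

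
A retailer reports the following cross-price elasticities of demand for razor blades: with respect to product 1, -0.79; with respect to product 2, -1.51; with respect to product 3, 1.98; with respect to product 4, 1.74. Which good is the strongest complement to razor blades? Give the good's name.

Complements have ε < 0. The most negative value is -1.51 (product 2).

product 2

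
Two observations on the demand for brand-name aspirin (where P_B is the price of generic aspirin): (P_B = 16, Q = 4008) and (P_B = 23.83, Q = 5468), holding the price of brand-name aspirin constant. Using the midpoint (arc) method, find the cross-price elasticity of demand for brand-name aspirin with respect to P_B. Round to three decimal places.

ΔQ_A = 5468 − 4008 = 1460; ΔP_B = 23.83 − 16 = 7.83.
Midpoints: Q̄_A = 4738.0, P̄_B = 19.91.
ε = (ΔQ_A/Q̄_A)/(ΔP_B/P̄_B) = (1460/4738.0)/(7.83/19.91) ≈ 0.784.
ε > 0: brand-name aspirin and generic aspirin are substitutes.

0.784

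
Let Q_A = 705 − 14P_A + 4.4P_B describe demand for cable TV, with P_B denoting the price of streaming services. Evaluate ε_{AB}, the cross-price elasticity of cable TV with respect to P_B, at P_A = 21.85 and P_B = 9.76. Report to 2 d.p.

0.10

At P_A = 21.85 and P_B = 9.76: Q_A = 442.044.
∂Q_A/∂P_B = 4.4.
ε = (∂Q_A/∂P_B)(P_B/Q_A) = 4.4 × (9.76/442.044) ≈ 0.10.
Since ε > 0, cable TV and streaming services are substitutes.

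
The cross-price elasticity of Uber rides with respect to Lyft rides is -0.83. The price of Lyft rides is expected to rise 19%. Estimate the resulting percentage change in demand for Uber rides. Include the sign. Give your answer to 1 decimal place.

-15.8%

%ΔQ ≈ ε × %ΔP of Lyft rides = -0.83 × (19%) = -15.8%.
Demand for Uber rides falls by about 15.8%.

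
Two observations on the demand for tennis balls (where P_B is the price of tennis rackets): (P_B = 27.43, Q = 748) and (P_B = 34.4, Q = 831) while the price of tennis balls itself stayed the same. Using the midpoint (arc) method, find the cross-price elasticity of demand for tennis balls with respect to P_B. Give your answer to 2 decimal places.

0.47

ΔQ_A = 831 − 748 = 83; ΔP_B = 34.4 − 27.43 = 6.97.
Midpoints: Q̄_A = 789.5, P̄_B = 30.91.
ε = (ΔQ_A/Q̄_A)/(ΔP_B/P̄_B) = (83/789.5)/(6.97/30.91) ≈ 0.47.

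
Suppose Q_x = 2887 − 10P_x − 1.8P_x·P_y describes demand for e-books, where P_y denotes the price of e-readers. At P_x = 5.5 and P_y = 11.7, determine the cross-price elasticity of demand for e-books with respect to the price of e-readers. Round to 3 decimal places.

-0.043

At P_x = 5.5 and P_y = 11.7: Q_x = 2716.17.
∂Q_x/∂P_y = -1.8P_x = -1.8(5.5) = -9.9000.
ε = (∂Q_x/∂P_y)(P_y/Q_x) = -9.9000 × (11.7/2716.17) ≈ -0.043.
ε < 0: complements.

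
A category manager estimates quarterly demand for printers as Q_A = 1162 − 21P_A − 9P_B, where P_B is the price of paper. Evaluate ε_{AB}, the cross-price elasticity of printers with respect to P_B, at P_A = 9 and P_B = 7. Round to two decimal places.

-0.07

At P_A = 9 and P_B = 7: Q_A = 910.
∂Q_A/∂P_B = -9.
ε = (∂Q_A/∂P_B)(P_B/Q_A) = -9 × (7/910) ≈ -0.07.
Since ε < 0, printers and paper are complements.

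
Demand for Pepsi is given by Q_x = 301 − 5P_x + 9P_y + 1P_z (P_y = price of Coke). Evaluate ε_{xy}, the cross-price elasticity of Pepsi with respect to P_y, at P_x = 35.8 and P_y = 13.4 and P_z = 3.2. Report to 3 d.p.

At P_x = 35.8 and P_y = 13.4 and P_z = 3.2: Q_x = 245.8.
∂Q_x/∂P_y = 9.
ε = (∂Q_x/∂P_y)(P_y/Q_x) = 9 × (13.4/245.8) ≈ 0.491.

0.491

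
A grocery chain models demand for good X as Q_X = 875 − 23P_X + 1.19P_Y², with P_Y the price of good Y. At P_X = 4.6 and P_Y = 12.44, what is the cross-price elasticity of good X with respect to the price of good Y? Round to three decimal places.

0.386

At P_X = 4.6 and P_Y = 12.44: Q_X = 953.357.
∂Q_X/∂P_Y = 2.38P_Y = 2.38(12.44) = 29.6072.
ε = (∂Q_X/∂P_Y)(P_Y/Q_X) = 29.6072 × (12.44/953.357) ≈ 0.386.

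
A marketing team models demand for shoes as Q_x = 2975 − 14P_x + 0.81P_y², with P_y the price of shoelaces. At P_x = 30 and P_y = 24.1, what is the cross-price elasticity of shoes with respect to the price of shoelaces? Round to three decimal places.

At P_x = 30 and P_y = 24.1: Q_x = 3025.456.
∂Q_x/∂P_y = 1.62P_y = 1.62(24.1) = 39.0420.
ε = (∂Q_x/∂P_y)(P_y/Q_x) = 39.0420 × (24.1/3025.456) ≈ 0.311.

0.311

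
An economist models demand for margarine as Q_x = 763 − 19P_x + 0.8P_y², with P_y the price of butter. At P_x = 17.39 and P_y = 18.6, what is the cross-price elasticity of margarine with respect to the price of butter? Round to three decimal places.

At P_x = 17.39 and P_y = 18.6: Q_x = 709.358.
∂Q_x/∂P_y = 1.6P_y = 1.6(18.6) = 29.7600.
ε = (∂Q_x/∂P_y)(P_y/Q_x) = 29.7600 × (18.6/709.358) ≈ 0.780.
ε > 0: substitutes.

0.780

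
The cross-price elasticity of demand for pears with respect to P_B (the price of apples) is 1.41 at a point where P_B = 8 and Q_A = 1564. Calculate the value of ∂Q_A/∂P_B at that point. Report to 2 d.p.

ε = (∂Q_A/∂P_B)·(P_B/Q_A) ⇒ ∂Q_A/∂P_B = ε·Q_A/P_B = 1.41 × 1564/8 ≈ 275.66.

275.66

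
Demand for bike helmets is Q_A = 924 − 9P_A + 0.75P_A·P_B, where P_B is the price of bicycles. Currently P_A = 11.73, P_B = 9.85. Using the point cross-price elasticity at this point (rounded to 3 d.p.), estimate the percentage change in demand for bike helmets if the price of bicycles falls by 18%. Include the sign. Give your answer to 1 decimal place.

-1.7%

At P_A = 11.73, P_B = 9.85: Q_A = 905.085.
∂Q_A/∂P_B = 0.75P_A = 8.7975.
ε = (∂Q_A/∂P_B)(P_B/Q_A) = 8.7975 × 9.85/905.085 ≈ 0.096.
%ΔQ_A ≈ ε × %ΔP_B = 0.096 × (-18%) = -1.7%.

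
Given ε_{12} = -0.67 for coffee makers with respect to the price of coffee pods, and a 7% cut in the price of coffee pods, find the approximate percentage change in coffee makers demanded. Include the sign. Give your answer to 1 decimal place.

4.7%

%ΔQ ≈ ε × %ΔP of coffee pods = -0.67 × (-7%) = 4.7%.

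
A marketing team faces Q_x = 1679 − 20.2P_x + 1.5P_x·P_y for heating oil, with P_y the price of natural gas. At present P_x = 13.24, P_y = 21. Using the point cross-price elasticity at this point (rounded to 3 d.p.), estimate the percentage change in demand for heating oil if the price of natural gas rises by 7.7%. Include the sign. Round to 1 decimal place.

1.8%

At P_x = 13.24, P_y = 21: Q_x = 1828.612.
∂Q_x/∂P_y = 1.5P_x = 19.8600.
ε = (∂Q_x/∂P_y)(P_y/Q_x) = 19.8600 × 21/1828.612 ≈ 0.228.
%ΔQ_x ≈ ε × %ΔP_y = 0.228 × (7.7%) = 1.8%.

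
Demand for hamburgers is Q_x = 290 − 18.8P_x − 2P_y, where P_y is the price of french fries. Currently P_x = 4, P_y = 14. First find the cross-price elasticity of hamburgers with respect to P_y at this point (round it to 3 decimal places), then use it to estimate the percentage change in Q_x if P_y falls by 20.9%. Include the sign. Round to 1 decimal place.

At P_x = 4, P_y = 14: Q_x = 186.8.
∂Q_x/∂P_y = -2.
ε = (∂Q_x/∂P_y)(P_y/Q_x) = -2.0000 × 14/186.8 ≈ -0.150.
%ΔQ_x ≈ ε × %ΔP_y = -0.150 × (-20.9%) = 3.1%.

3.1%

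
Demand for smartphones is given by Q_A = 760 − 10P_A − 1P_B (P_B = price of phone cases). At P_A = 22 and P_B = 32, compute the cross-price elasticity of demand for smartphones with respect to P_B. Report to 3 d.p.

At P_A = 22 and P_B = 32: Q_A = 508.
∂Q_A/∂P_B = -1.
ε = (∂Q_A/∂P_B)(P_B/Q_A) = -1 × (32/508) ≈ -0.063.

-0.063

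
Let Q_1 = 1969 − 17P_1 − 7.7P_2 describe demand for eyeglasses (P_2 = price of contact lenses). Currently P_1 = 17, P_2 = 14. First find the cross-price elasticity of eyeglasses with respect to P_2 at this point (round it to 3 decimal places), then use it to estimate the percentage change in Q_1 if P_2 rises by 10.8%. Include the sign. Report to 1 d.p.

-0.7%

At P_1 = 17, P_2 = 14: Q_1 = 1572.2.
∂Q_1/∂P_2 = -7.7.
ε = (∂Q_1/∂P_2)(P_2/Q_1) = -7.7000 × 14/1572.2 ≈ -0.069.
%ΔQ_1 ≈ ε × %ΔP_2 = -0.069 × (10.8%) = -0.7%.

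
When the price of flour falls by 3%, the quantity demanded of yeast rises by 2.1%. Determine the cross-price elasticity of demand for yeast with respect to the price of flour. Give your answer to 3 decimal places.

-0.700

ε = (%ΔQ of yeast) / (%ΔP of flour) = (2.1%) / (-3%) ≈ -0.700.
Negative cross-price elasticity: complements.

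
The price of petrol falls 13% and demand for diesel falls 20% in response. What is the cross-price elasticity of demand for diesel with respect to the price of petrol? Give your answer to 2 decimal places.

ε = (%ΔQ of diesel) / (%ΔP of petrol) = (-20%) / (-13%) ≈ 1.54.

1.54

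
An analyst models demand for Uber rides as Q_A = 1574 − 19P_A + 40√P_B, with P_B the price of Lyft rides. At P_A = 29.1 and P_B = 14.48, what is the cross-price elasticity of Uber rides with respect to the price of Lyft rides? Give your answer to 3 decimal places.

0.065

At P_A = 29.1 and P_B = 14.48: Q_A = 1173.310.
∂Q_A/∂P_B = 40/(2√P_B) = 40/(2√14.48) = 5.2559.
ε = (∂Q_A/∂P_B)(P_B/Q_A) = 5.2559 × (14.48/1173.310) ≈ 0.065.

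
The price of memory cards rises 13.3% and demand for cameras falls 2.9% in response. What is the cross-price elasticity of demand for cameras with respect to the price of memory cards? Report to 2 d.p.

-0.22

ε = (%ΔQ of cameras) / (%ΔP of memory cards) = (-2.9%) / (13.3%) ≈ -0.22.
Negative cross-price elasticity: complements.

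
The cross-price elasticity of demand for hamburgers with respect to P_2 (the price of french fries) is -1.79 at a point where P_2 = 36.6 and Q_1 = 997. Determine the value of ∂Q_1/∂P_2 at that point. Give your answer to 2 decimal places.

ε = (∂Q_1/∂P_2)·(P_2/Q_1) ⇒ ∂Q_1/∂P_2 = ε·Q_1/P_2 = -1.79 × 997/36.6 ≈ -48.76.

-48.76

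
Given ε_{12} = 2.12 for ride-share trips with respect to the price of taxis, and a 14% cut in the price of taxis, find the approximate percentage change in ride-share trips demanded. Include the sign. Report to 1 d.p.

-29.7%

%ΔQ ≈ ε × %ΔP of taxis = 2.12 × (-14%) = -29.7%.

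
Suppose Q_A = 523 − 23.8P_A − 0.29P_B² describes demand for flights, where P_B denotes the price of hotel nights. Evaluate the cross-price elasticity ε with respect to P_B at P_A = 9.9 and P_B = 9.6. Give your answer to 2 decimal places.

At P_A = 9.9 and P_B = 9.6: Q_A = 260.654.
∂Q_A/∂P_B = -0.58P_B = -0.58(9.6) = -5.5680.
ε = (∂Q_A/∂P_B)(P_B/Q_A) = -5.5680 × (9.6/260.654) ≈ -0.21.

-0.21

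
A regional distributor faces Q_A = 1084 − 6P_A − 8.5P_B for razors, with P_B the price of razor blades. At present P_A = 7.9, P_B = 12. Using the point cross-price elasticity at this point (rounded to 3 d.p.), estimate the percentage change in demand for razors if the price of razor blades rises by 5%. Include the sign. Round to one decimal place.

-0.5%

At P_A = 7.9, P_B = 12: Q_A = 934.6.
∂Q_A/∂P_B = -8.5.
ε = (∂Q_A/∂P_B)(P_B/Q_A) = -8.5000 × 12/934.6 ≈ -0.109.
%ΔQ_A ≈ ε × %ΔP_B = -0.109 × (5%) = -0.5%.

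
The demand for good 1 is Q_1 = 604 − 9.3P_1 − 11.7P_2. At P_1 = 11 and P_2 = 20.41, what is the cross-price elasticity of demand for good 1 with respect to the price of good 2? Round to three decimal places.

At P_1 = 11 and P_2 = 20.41: Q_1 = 262.903.
∂Q_1/∂P_2 = -11.7.
ε = (∂Q_1/∂P_2)(P_2/Q_1) = -11.7 × (20.41/262.903) ≈ -0.908.
Since ε < 0, good 1 and good 2 are complements.

-0.908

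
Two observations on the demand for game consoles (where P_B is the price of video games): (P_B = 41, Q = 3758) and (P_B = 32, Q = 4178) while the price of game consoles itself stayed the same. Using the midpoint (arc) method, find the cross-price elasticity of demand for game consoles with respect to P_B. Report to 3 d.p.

-0.429

ΔQ_A = 4178 − 3758 = 420; ΔP_B = 32 − 41 = -9.
Midpoints: Q̄_A = 3968.0, P̄_B = 36.50.
ε = (ΔQ_A/Q̄_A)/(ΔP_B/P̄_B) = (420/3968.0)/(-9/36.50) ≈ -0.429.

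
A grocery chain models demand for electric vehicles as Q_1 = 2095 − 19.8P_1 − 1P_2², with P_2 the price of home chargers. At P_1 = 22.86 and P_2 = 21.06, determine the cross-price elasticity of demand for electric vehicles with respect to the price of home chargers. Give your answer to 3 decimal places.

-0.740

At P_1 = 22.86 and P_2 = 21.06: Q_1 = 1198.848.
∂Q_1/∂P_2 = -2P_2 = -2(21.06) = -42.1200.
ε = (∂Q_1/∂P_2)(P_2/Q_1) = -42.1200 × (21.06/1198.848) ≈ -0.740.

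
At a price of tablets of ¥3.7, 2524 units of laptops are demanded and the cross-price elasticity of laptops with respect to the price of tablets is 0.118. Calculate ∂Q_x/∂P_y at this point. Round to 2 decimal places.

ε = (∂Q_x/∂P_y)·(P_y/Q_x) ⇒ ∂Q_x/∂P_y = ε·Q_x/P_y = 0.118 × 2524/3.7 ≈ 80.50.

80.50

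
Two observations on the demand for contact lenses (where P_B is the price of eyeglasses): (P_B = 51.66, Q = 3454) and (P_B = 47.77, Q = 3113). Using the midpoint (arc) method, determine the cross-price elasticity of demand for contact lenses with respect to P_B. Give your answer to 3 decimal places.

ΔQ_A = 3113 − 3454 = -341; ΔP_B = 47.77 − 51.66 = -3.89.
Midpoints: Q̄_A = 3283.5, P̄_B = 49.72.
ε = (ΔQ_A/Q̄_A)/(ΔP_B/P̄_B) = (-341/3283.5)/(-3.89/49.72) ≈ 1.327.
ε > 0: contact lenses and eyeglasses are substitutes.

1.327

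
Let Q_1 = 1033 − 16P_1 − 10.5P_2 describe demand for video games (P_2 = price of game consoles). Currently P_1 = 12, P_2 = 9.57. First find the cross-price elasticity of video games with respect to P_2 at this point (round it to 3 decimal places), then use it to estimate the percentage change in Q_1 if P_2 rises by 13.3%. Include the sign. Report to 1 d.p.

At P_1 = 12, P_2 = 9.57: Q_1 = 740.515.
∂Q_1/∂P_2 = -10.5.
ε = (∂Q_1/∂P_2)(P_2/Q_1) = -10.5000 × 9.57/740.515 ≈ -0.136.
%ΔQ_1 ≈ ε × %ΔP_2 = -0.136 × (13.3%) = -1.8%.

-1.8%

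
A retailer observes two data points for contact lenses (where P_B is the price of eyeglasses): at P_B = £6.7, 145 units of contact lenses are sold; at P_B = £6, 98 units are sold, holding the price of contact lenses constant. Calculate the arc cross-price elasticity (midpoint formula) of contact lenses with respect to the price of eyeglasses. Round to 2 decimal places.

3.51

ΔQ_A = 98 − 145 = -47; ΔP_B = 6 − 6.7 = -0.7.
Midpoints: Q̄_A = 121.5, P̄_B = 6.35.
ε = (ΔQ_A/Q̄_A)/(ΔP_B/P̄_B) = (-47/121.5)/(-0.7/6.35) ≈ 3.51.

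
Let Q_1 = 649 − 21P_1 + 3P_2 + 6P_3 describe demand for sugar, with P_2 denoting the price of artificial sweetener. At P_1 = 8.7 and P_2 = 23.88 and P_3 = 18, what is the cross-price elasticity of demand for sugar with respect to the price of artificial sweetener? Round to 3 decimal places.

At P_1 = 8.7 and P_2 = 23.88 and P_3 = 18: Q_1 = 645.94.
∂Q_1/∂P_2 = 3.
ε = (∂Q_1/∂P_2)(P_2/Q_1) = 3 × (23.88/645.94) ≈ 0.111.
Since ε > 0, sugar and artificial sweetener are substitutes.

0.111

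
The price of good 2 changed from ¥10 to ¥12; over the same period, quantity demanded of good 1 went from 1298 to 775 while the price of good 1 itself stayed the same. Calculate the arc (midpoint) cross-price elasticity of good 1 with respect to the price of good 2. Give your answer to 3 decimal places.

-2.775

ΔQ_1 = 775 − 1298 = -523; ΔP_2 = 12 − 10 = 2.
Midpoints: Q̄_1 = 1036.5, P̄_2 = 11.00.
ε = (ΔQ_1/Q̄_1)/(ΔP_2/P̄_2) = (-523/1036.5)/(2/11.00) ≈ -2.775.
ε < 0: good 1 and good 2 are complements.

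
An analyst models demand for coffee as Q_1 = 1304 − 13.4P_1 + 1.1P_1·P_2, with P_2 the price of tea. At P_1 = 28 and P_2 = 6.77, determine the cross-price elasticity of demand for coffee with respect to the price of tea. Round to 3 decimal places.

At P_1 = 28 and P_2 = 6.77: Q_1 = 1137.316.
∂Q_1/∂P_2 = 1.1P_1 = 1.1(28) = 30.8000.
ε = (∂Q_1/∂P_2)(P_2/Q_1) = 30.8000 × (6.77/1137.316) ≈ 0.183.

0.183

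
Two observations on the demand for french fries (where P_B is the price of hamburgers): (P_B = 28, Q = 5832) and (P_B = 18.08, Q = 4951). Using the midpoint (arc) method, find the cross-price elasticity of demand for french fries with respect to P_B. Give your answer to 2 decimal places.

ΔQ_A = 4951 − 5832 = -881; ΔP_B = 18.08 − 28 = -9.92.
Midpoints: Q̄_A = 5391.5, P̄_B = 23.04.
ε = (ΔQ_A/Q̄_A)/(ΔP_B/P̄_B) = (-881/5391.5)/(-9.92/23.04) ≈ 0.38.
ε > 0: french fries and hamburgers are substitutes.

0.38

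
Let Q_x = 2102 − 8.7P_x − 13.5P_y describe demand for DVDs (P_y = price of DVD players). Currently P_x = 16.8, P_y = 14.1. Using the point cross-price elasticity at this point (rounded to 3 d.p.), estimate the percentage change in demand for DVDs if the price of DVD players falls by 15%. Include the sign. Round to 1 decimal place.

At P_x = 16.8, P_y = 14.1: Q_x = 1765.49.
∂Q_x/∂P_y = -13.5.
ε = (∂Q_x/∂P_y)(P_y/Q_x) = -13.5000 × 14.1/1765.49 ≈ -0.108.
%ΔQ_x ≈ ε × %ΔP_y = -0.108 × (-15%) = 1.6%.

1.6%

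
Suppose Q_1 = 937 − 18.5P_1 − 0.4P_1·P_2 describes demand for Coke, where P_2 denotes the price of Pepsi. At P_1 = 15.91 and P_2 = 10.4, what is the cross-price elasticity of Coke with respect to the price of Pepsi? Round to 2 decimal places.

-0.11

At P_1 = 15.91 and P_2 = 10.4: Q_1 = 576.479.
∂Q_1/∂P_2 = -0.4P_1 = -0.4(15.91) = -6.3640.
ε = (∂Q_1/∂P_2)(P_2/Q_1) = -6.3640 × (10.4/576.479) ≈ -0.11.
ε < 0: complements.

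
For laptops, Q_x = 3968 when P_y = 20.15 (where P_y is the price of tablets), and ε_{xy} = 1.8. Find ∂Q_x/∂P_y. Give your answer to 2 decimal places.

354.46

ε = (∂Q_x/∂P_y)·(P_y/Q_x) ⇒ ∂Q_x/∂P_y = ε·Q_x/P_y = 1.8 × 3968/20.15 ≈ 354.46.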